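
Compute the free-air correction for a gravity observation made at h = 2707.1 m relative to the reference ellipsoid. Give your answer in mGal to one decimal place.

Free-air correction = 0.3086 × 2707.1 = 835.4 mGal

835.4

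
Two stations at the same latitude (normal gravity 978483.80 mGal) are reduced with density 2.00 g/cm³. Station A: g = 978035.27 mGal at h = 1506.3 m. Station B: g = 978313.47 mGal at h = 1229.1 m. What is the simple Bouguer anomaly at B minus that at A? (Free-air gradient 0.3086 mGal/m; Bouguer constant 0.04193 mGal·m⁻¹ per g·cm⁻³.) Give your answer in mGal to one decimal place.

215.9

Δg_SB(A) = 978035.27 − 978483.80 + 0.3086×1506.3 − 0.04193×2.00×1506.3 = -110.00 mGal
Δg_SB(B) = 978313.47 − 978483.80 + 0.3086×1229.1 − 0.04193×2.00×1229.1 = 105.90 mGal
Difference = 105.90 − (-110.00) = 215.90 mGal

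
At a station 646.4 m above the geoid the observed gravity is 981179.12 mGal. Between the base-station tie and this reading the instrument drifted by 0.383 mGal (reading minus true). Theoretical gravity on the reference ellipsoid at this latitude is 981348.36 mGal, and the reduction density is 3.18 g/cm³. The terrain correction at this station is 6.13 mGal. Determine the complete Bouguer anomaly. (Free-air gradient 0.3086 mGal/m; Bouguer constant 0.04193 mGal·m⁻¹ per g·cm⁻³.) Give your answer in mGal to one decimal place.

Drift-corrected reading = 981179.12 − (0.383) = 981178.737 mGal
Free-air correction = 0.3086 × 646.4 = 199.48 mGal
Free-air anomaly = 981178.737 − 981348.36 + (199.48) = 29.857 mGal
Bouguer slab correction = 0.04193 × 3.18 × 646.4 = 86.19 mGal
Simple Bouguer anomaly = 29.857 − (86.19) = -56.333 mGal
Complete Bouguer anomaly = -56.333 + 6.13 = -50.203 mGal

-50.2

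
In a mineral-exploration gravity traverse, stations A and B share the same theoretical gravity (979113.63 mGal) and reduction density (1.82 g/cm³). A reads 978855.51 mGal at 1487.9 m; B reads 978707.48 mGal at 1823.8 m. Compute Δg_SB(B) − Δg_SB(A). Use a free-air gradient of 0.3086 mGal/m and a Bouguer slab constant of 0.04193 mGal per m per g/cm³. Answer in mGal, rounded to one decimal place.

Δg_SB(A) = 978855.51 − 979113.63 + 0.3086×1487.9 − 0.04193×1.82×1487.9 = 87.50 mGal
Δg_SB(B) = 978707.48 − 979113.63 + 0.3086×1823.8 − 0.04193×1.82×1823.8 = 17.50 mGal
Difference = 17.50 − (87.50) = -70.00 mGal

-70.0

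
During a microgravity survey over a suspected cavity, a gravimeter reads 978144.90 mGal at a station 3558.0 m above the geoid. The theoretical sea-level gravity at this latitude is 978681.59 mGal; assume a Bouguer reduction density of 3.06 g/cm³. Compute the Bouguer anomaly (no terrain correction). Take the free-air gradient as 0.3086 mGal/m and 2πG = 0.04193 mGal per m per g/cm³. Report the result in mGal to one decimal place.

104.8

Free-air correction = 0.3086 × 3558.0 = 1098.00 mGal
Free-air anomaly = 978144.90 − 978681.59 + (1098.00) = 561.31 mGal
Bouguer slab correction = 0.04193 × 3.06 × 3558.0 = 456.51 mGal
Simple Bouguer anomaly = 561.31 − (456.51) = 104.80 mGal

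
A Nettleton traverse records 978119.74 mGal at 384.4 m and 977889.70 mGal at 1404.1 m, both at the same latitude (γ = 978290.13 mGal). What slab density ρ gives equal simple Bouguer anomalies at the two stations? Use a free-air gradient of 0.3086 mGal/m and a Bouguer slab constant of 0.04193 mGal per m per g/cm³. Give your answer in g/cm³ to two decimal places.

1.98

Δg_obs = 977889.70 − 978119.74 = -230.04 mGal over Δh = 1404.1 − 384.4 = 1019.7 m
Equal Bouguer anomalies ⇒ Δg_obs + (0.3086 − 0.04193ρ)·Δh = 0
0.3086 − 0.04193ρ = −Δg_obs/Δh = 0.22560
ρ = (0.3086 − 0.22560) / 0.04193 = 1.98 g/cm³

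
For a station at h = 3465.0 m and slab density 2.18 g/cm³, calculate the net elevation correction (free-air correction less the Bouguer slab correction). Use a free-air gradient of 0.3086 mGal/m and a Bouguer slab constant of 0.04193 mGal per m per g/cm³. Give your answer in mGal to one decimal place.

Combined gradient = 0.3086 − 0.04193 × 2.18 = 0.2171926 mGal/m
Combined elevation correction = 0.2171926 × 3465.0 = 752.6 mGal

752.6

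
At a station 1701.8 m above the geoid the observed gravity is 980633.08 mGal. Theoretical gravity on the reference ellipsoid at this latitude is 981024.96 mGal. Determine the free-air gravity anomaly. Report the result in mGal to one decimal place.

133.3

Free-air correction = 0.3086 × 1701.8 = 525.18 mGal
Free-air anomaly = 980633.08 − 981024.96 + (525.18) = 133.30 mGal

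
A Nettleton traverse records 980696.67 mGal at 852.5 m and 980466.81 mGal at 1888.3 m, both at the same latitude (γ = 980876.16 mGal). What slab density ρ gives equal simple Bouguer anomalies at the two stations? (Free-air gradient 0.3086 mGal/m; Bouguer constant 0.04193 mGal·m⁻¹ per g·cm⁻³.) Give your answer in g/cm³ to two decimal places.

Δg_obs = 980466.81 − 980696.67 = -229.86 mGal over Δh = 1888.3 − 852.5 = 1035.8 m
Equal Bouguer anomalies ⇒ Δg_obs + (0.3086 − 0.04193ρ)·Δh = 0
0.3086 − 0.04193ρ = −Δg_obs/Δh = 0.22192
ρ = (0.3086 − 0.22192) / 0.04193 = 2.07 g/cm³

2.07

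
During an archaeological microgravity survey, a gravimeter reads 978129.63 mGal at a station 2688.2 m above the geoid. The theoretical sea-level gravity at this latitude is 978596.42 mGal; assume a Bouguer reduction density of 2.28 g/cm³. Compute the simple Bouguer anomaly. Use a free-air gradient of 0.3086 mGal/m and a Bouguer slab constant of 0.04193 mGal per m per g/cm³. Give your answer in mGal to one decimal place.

Free-air correction = 0.3086 × 2688.2 = 829.58 mGal
Free-air anomaly = 978129.63 − 978596.42 + (829.58) = 362.79 mGal
Bouguer slab correction = 0.04193 × 2.28 × 2688.2 = 256.99 mGal
Simple Bouguer anomaly = 362.79 − (256.99) = 105.80 mGal

105.8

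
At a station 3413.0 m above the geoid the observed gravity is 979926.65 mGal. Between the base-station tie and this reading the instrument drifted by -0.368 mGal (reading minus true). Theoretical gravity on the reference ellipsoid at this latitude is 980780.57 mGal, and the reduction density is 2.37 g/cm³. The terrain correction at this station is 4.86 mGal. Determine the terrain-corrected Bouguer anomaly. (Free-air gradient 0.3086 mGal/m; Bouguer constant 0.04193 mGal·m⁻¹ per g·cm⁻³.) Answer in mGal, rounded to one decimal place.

Drift-corrected reading = 979926.65 − (-0.368) = 979927.018 mGal
Free-air correction = 0.3086 × 3413.0 = 1053.25 mGal
Free-air anomaly = 979927.018 − 980780.57 + (1053.25) = 199.698 mGal
Bouguer slab correction = 0.04193 × 2.37 × 3413.0 = 339.16 mGal
Simple Bouguer anomaly = 199.698 − (339.16) = -139.462 mGal
Complete Bouguer anomaly = -139.462 + 4.86 = -134.602 mGal

-134.6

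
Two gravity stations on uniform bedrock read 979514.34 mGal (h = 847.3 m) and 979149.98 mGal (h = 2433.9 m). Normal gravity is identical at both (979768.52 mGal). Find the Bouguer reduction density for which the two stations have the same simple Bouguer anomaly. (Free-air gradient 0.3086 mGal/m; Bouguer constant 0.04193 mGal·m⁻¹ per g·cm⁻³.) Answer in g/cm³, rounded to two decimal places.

1.88

Δg_obs = 979149.98 − 979514.34 = -364.36 mGal over Δh = 2433.9 − 847.3 = 1586.6 m
Equal Bouguer anomalies ⇒ Δg_obs + (0.3086 − 0.04193ρ)·Δh = 0
0.3086 − 0.04193ρ = −Δg_obs/Δh = 0.22965
ρ = (0.3086 − 0.22965) / 0.04193 = 1.88 g/cm³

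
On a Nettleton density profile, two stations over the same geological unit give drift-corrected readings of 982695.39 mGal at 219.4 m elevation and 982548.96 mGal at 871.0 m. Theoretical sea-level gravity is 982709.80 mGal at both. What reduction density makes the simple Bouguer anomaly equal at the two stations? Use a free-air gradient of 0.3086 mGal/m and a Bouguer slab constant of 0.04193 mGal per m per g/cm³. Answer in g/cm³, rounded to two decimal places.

Δg_obs = 982548.96 − 982695.39 = -146.43 mGal over Δh = 871.0 − 219.4 = 651.6 m
Equal Bouguer anomalies ⇒ Δg_obs + (0.3086 − 0.04193ρ)·Δh = 0
0.3086 − 0.04193ρ = −Δg_obs/Δh = 0.22472
ρ = (0.3086 − 0.22472) / 0.04193 = 2.00 g/cm³

2.00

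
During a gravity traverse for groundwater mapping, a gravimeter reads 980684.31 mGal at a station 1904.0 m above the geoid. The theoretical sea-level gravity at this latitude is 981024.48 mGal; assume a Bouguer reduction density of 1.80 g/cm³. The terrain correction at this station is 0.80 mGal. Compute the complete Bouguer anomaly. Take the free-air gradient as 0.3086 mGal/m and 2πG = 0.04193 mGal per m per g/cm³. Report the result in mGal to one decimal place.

104.5

Free-air correction = 0.3086 × 1904.0 = 587.57 mGal
Free-air anomaly = 980684.31 − 981024.48 + (587.57) = 247.40 mGal
Bouguer slab correction = 0.04193 × 1.80 × 1904.0 = 143.70 mGal
Simple Bouguer anomaly = 247.40 − (143.70) = 103.70 mGal
Complete Bouguer anomaly = 103.70 + 0.80 = 104.50 mGal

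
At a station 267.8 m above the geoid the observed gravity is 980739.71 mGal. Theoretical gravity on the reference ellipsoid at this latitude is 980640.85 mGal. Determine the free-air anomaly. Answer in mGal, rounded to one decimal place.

Free-air correction = 0.3086 × 267.8 = 82.64 mGal
Free-air anomaly = 980739.71 − 980640.85 + (82.64) = 181.50 mGal

181.5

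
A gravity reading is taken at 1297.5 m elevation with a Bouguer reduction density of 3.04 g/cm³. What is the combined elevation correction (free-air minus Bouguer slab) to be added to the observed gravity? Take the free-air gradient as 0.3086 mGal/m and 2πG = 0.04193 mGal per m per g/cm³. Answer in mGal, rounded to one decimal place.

235.0

Combined gradient = 0.3086 − 0.04193 × 3.04 = 0.1811328 mGal/m
Combined elevation correction = 0.1811328 × 1297.5 = 235.0 mGal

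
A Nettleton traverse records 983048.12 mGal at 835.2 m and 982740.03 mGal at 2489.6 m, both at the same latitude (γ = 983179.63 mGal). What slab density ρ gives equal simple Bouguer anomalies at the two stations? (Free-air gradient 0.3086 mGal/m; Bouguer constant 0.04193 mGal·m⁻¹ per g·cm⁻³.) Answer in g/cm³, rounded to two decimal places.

Δg_obs = 982740.03 − 983048.12 = -308.09 mGal over Δh = 2489.6 − 835.2 = 1654.4 m
Equal Bouguer anomalies ⇒ Δg_obs + (0.3086 − 0.04193ρ)·Δh = 0
0.3086 − 0.04193ρ = −Δg_obs/Δh = 0.18622
ρ = (0.3086 − 0.18622) / 0.04193 = 2.92 g/cm³

2.92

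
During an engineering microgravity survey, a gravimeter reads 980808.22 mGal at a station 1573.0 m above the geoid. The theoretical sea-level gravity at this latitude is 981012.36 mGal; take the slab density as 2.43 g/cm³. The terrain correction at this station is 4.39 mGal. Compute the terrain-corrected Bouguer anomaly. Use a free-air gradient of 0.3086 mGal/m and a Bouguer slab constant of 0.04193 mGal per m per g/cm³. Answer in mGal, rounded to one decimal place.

125.4

Free-air correction = 0.3086 × 1573.0 = 485.43 mGal
Free-air anomaly = 980808.22 − 981012.36 + (485.43) = 281.29 mGal
Bouguer slab correction = 0.04193 × 2.43 × 1573.0 = 160.27 mGal
Simple Bouguer anomaly = 281.29 − (160.27) = 121.02 mGal
Complete Bouguer anomaly = 121.02 + 4.39 = 125.41 mGal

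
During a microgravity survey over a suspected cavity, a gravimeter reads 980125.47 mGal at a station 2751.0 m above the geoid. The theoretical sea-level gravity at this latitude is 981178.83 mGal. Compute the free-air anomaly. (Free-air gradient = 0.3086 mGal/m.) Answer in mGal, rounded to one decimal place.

Free-air correction = 0.3086 × 2751.0 = 848.96 mGal
Free-air anomaly = 980125.47 − 981178.83 + (848.96) = -204.40 mGal

-204.4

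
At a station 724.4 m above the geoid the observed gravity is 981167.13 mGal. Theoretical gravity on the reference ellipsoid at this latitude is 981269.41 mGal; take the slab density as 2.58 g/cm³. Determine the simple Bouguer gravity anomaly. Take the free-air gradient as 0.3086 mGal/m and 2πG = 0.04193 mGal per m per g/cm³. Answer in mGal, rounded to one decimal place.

Free-air correction = 0.3086 × 724.4 = 223.55 mGal
Free-air anomaly = 981167.13 − 981269.41 + (223.55) = 121.27 mGal
Bouguer slab correction = 0.04193 × 2.58 × 724.4 = 78.37 mGal
Simple Bouguer anomaly = 121.27 − (78.37) = 42.90 mGal

42.9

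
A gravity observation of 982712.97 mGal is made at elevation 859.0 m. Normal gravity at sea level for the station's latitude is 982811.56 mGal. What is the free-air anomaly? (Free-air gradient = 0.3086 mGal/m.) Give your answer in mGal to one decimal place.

166.5

Free-air correction = 0.3086 × 859.0 = 265.09 mGal
Free-air anomaly = 982712.97 − 982811.56 + (265.09) = 166.50 mGal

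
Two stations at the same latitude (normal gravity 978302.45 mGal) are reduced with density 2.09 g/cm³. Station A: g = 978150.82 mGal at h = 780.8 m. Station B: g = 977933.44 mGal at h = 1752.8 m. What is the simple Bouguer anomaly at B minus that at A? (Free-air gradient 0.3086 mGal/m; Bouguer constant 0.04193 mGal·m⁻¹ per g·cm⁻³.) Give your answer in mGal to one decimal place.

Δg_SB(A) = 978150.82 − 978302.45 + 0.3086×780.8 − 0.04193×2.09×780.8 = 20.90 mGal
Δg_SB(B) = 977933.44 − 978302.45 + 0.3086×1752.8 − 0.04193×2.09×1752.8 = 18.30 mGal
Difference = 18.30 − (20.90) = -2.60 mGal

-2.6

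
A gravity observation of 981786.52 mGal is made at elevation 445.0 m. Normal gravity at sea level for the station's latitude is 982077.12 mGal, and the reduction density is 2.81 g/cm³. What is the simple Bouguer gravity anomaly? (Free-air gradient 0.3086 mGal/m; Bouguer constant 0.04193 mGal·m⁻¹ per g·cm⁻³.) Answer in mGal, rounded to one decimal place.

-205.7

Free-air correction = 0.3086 × 445.0 = 137.33 mGal
Free-air anomaly = 981786.52 − 982077.12 + (137.33) = -153.27 mGal
Bouguer slab correction = 0.04193 × 2.81 × 445.0 = 52.43 mGal
Simple Bouguer anomaly = -153.27 − (52.43) = -205.70 mGal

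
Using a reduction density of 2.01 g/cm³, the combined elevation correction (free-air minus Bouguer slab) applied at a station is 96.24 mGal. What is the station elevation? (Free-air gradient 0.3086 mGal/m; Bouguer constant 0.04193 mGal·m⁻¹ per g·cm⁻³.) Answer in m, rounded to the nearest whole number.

429

Combined gradient = 0.3086 − 0.04193 × 2.01 = 0.2243207 mGal/m
h = 96.24 / 0.2243207 = 429.03 m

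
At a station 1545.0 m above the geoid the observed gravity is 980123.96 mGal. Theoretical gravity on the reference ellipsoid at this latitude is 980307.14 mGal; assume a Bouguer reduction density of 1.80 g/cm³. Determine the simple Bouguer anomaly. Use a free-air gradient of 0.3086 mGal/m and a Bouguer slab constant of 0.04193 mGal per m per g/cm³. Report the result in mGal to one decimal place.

177.0

Free-air correction = 0.3086 × 1545.0 = 476.79 mGal
Free-air anomaly = 980123.96 − 980307.14 + (476.79) = 293.61 mGal
Bouguer slab correction = 0.04193 × 1.80 × 1545.0 = 116.61 mGal
Simple Bouguer anomaly = 293.61 − (116.61) = 177.00 mGal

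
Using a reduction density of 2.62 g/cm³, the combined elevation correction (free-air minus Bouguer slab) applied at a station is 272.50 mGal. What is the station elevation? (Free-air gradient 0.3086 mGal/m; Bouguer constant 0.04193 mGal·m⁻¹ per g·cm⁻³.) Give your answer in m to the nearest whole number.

1371

Combined gradient = 0.3086 − 0.04193 × 2.62 = 0.1987434 mGal/m
h = 272.50 / 0.1987434 = 1371.11 m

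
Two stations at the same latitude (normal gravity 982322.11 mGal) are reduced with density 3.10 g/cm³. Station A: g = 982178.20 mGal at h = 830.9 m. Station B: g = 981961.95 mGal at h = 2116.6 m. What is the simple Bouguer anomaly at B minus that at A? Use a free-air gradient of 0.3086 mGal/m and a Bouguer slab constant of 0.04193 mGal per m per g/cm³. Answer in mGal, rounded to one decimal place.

13.4

Δg_SB(A) = 982178.20 − 982322.11 + 0.3086×830.9 − 0.04193×3.10×830.9 = 4.50 mGal
Δg_SB(B) = 981961.95 − 982322.11 + 0.3086×2116.6 − 0.04193×3.10×2116.6 = 17.90 mGal
Difference = 17.90 − (4.50) = 13.40 mGal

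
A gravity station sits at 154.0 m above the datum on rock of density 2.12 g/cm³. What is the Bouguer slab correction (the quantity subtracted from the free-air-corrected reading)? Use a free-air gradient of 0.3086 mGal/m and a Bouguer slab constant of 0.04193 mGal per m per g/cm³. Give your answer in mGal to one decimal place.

13.7

Bouguer slab correction = 0.04193 × 2.12 × 154.0 = 13.7 mGal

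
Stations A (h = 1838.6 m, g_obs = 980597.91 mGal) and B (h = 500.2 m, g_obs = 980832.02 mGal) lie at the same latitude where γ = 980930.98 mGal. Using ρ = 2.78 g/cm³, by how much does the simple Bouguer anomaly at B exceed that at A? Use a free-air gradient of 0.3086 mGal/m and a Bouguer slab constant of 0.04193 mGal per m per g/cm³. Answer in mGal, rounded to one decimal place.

Δg_SB(A) = 980597.91 − 980930.98 + 0.3086×1838.6 − 0.04193×2.78×1838.6 = 20.00 mGal
Δg_SB(B) = 980832.02 − 980930.98 + 0.3086×500.2 − 0.04193×2.78×500.2 = -2.90 mGal
Difference = -2.90 − (20.00) = -22.90 mGal

-22.9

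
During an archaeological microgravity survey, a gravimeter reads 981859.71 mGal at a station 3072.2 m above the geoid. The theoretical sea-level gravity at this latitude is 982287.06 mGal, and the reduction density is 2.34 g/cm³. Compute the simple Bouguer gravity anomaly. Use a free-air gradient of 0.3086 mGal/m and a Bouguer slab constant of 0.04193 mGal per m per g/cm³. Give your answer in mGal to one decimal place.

Free-air correction = 0.3086 × 3072.2 = 948.08 mGal
Free-air anomaly = 981859.71 − 982287.06 + (948.08) = 520.73 mGal
Bouguer slab correction = 0.04193 × 2.34 × 3072.2 = 301.43 mGal
Simple Bouguer anomaly = 520.73 − (301.43) = 219.30 mGal

219.3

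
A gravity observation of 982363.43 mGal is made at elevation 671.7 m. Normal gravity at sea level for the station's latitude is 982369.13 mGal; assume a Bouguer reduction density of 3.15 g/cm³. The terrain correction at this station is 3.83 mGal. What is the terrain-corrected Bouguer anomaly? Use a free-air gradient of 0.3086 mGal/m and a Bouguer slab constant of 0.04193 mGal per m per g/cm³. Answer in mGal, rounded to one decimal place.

116.7

Free-air correction = 0.3086 × 671.7 = 207.29 mGal
Free-air anomaly = 982363.43 − 982369.13 + (207.29) = 201.59 mGal
Bouguer slab correction = 0.04193 × 3.15 × 671.7 = 88.72 mGal
Simple Bouguer anomaly = 201.59 − (88.72) = 112.87 mGal
Complete Bouguer anomaly = 112.87 + 3.83 = 116.70 mGal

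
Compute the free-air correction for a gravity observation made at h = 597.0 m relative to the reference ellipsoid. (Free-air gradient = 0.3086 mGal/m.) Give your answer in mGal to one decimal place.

Free-air correction = 0.3086 × 597.0 = 184.2 mGal

184.2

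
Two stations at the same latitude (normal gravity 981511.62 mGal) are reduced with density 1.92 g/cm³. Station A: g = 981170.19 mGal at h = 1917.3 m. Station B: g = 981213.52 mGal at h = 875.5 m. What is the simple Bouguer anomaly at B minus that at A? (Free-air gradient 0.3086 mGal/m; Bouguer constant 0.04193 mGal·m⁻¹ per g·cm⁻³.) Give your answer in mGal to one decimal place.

Δg_SB(A) = 981170.19 − 981511.62 + 0.3086×1917.3 − 0.04193×1.92×1917.3 = 95.90 mGal
Δg_SB(B) = 981213.52 − 981511.62 + 0.3086×875.5 − 0.04193×1.92×875.5 = -98.40 mGal
Difference = -98.40 − (95.90) = -194.30 mGal

-194.3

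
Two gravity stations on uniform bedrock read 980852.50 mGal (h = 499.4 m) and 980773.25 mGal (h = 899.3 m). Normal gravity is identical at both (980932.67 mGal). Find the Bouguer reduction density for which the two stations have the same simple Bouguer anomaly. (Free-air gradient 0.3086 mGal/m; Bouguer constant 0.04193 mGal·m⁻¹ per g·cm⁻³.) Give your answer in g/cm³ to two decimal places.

Δg_obs = 980773.25 − 980852.50 = -79.25 mGal over Δh = 899.3 − 499.4 = 399.9 m
Equal Bouguer anomalies ⇒ Δg_obs + (0.3086 − 0.04193ρ)·Δh = 0
0.3086 − 0.04193ρ = −Δg_obs/Δh = 0.19817
ρ = (0.3086 − 0.19817) / 0.04193 = 2.63 g/cm³

2.63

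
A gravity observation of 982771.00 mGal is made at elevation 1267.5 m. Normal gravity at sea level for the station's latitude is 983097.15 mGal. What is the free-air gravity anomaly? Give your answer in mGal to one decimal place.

65.0

Free-air correction = 0.3086 × 1267.5 = 391.15 mGal
Free-air anomaly = 982771.00 − 983097.15 + (391.15) = 65.00 mGal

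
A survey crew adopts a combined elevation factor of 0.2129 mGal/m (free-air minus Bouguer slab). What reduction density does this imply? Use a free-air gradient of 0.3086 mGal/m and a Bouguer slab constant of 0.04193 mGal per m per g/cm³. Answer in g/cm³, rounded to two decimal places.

2.28

0.2129 = 0.3086 − 0.04193 × ρ
ρ = (0.3086 − 0.2129) / 0.04193 = 2.28 g/cm³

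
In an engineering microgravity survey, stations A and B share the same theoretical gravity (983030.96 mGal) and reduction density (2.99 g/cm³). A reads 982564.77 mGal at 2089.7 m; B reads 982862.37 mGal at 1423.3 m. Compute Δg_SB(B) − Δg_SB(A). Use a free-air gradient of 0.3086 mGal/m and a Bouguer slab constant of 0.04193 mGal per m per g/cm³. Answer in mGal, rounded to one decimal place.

Δg_SB(A) = 982564.77 − 983030.96 + 0.3086×2089.7 − 0.04193×2.99×2089.7 = -83.30 mGal
Δg_SB(B) = 982862.37 − 983030.96 + 0.3086×1423.3 − 0.04193×2.99×1423.3 = 92.20 mGal
Difference = 92.20 − (-83.30) = 175.50 mGal

175.5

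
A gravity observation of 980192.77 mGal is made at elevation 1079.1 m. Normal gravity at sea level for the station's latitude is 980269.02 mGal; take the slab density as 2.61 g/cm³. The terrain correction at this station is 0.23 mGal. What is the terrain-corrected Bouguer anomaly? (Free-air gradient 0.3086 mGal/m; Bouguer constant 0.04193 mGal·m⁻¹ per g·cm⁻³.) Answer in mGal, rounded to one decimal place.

138.9

Free-air correction = 0.3086 × 1079.1 = 333.01 mGal
Free-air anomaly = 980192.77 − 980269.02 + (333.01) = 256.76 mGal
Bouguer slab correction = 0.04193 × 2.61 × 1079.1 = 118.09 mGal
Simple Bouguer anomaly = 256.76 − (118.09) = 138.67 mGal
Complete Bouguer anomaly = 138.67 + 0.23 = 138.90 mGal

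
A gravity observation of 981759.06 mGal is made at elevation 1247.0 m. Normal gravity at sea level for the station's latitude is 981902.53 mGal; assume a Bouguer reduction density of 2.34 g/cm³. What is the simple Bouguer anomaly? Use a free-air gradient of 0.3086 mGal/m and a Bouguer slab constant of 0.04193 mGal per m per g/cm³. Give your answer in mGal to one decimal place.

119.0

Free-air correction = 0.3086 × 1247.0 = 384.82 mGal
Free-air anomaly = 981759.06 − 981902.53 + (384.82) = 241.35 mGal
Bouguer slab correction = 0.04193 × 2.34 × 1247.0 = 122.35 mGal
Simple Bouguer anomaly = 241.35 − (122.35) = 119.00 mGal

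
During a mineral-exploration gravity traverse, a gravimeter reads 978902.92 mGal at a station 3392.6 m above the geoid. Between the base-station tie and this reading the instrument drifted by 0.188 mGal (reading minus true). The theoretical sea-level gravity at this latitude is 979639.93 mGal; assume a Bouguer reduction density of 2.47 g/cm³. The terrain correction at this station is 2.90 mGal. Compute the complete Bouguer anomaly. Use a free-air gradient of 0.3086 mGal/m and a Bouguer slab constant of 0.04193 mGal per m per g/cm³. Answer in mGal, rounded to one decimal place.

-38.7

Drift-corrected reading = 978902.92 − (0.188) = 978902.732 mGal
Free-air correction = 0.3086 × 3392.6 = 1046.96 mGal
Free-air anomaly = 978902.732 − 979639.93 + (1046.96) = 309.762 mGal
Bouguer slab correction = 0.04193 × 2.47 × 3392.6 = 351.36 mGal
Simple Bouguer anomaly = 309.762 − (351.36) = -41.598 mGal
Complete Bouguer anomaly = -41.598 + 2.90 = -38.698 mGal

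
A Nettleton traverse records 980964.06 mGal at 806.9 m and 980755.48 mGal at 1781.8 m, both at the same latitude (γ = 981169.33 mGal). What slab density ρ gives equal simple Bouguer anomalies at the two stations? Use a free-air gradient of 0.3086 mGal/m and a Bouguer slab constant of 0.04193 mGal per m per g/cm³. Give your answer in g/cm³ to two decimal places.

Δg_obs = 980755.48 − 980964.06 = -208.58 mGal over Δh = 1781.8 − 806.9 = 974.9 m
Equal Bouguer anomalies ⇒ Δg_obs + (0.3086 − 0.04193ρ)·Δh = 0
0.3086 − 0.04193ρ = −Δg_obs/Δh = 0.21395
ρ = (0.3086 − 0.21395) / 0.04193 = 2.26 g/cm³

2.26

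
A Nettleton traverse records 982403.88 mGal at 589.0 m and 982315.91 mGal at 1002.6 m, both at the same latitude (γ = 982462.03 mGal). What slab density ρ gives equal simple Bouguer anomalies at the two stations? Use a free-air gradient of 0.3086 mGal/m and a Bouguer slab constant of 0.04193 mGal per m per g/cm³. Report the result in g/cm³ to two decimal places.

2.29

Δg_obs = 982315.91 − 982403.88 = -87.97 mGal over Δh = 1002.6 − 589.0 = 413.6 m
Equal Bouguer anomalies ⇒ Δg_obs + (0.3086 − 0.04193ρ)·Δh = 0
0.3086 − 0.04193ρ = −Δg_obs/Δh = 0.21269
ρ = (0.3086 − 0.21269) / 0.04193 = 2.29 g/cm³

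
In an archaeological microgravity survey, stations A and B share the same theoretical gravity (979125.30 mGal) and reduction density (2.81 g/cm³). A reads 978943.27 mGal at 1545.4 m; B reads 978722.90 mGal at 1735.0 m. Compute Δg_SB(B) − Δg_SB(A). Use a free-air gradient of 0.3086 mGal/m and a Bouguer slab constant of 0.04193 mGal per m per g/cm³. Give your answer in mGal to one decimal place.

-184.2

Δg_SB(A) = 978943.27 − 979125.30 + 0.3086×1545.4 − 0.04193×2.81×1545.4 = 112.80 mGal
Δg_SB(B) = 978722.90 − 979125.30 + 0.3086×1735.0 − 0.04193×2.81×1735.0 = -71.40 mGal
Difference = -71.40 − (112.80) = -184.20 mGal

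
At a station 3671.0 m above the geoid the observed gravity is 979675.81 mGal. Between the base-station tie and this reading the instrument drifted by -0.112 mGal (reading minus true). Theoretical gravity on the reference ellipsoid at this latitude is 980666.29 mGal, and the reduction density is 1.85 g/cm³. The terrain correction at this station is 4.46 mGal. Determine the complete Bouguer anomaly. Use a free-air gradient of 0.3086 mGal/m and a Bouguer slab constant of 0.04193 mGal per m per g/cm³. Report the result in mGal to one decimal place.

-137.8

Drift-corrected reading = 979675.81 − (-0.112) = 979675.922 mGal
Free-air correction = 0.3086 × 3671.0 = 1132.87 mGal
Free-air anomaly = 979675.922 − 980666.29 + (1132.87) = 142.502 mGal
Bouguer slab correction = 0.04193 × 1.85 × 3671.0 = 284.76 mGal
Simple Bouguer anomaly = 142.502 − (284.76) = -142.258 mGal
Complete Bouguer anomaly = -142.258 + 4.46 = -137.798 mGal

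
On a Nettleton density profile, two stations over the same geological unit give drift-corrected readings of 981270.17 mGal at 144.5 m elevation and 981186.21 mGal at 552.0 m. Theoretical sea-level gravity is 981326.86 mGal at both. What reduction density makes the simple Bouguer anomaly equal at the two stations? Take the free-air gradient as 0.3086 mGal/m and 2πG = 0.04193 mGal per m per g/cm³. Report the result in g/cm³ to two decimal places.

2.45

Δg_obs = 981186.21 − 981270.17 = -83.96 mGal over Δh = 552.0 − 144.5 = 407.5 m
Equal Bouguer anomalies ⇒ Δg_obs + (0.3086 − 0.04193ρ)·Δh = 0
0.3086 − 0.04193ρ = −Δg_obs/Δh = 0.20604
ρ = (0.3086 − 0.20604) / 0.04193 = 2.45 g/cm³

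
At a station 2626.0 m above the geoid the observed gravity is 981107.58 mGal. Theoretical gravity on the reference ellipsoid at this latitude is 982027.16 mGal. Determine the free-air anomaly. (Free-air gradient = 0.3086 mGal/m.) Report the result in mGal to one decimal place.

Free-air correction = 0.3086 × 2626.0 = 810.38 mGal
Free-air anomaly = 981107.58 − 982027.16 + (810.38) = -109.20 mGal

-109.2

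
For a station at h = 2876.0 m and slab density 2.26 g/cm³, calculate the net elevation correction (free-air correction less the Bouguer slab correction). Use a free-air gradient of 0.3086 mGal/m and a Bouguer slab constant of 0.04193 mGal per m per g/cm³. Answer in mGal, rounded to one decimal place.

615.0

Combined gradient = 0.3086 − 0.04193 × 2.26 = 0.2138382 mGal/m
Combined elevation correction = 0.2138382 × 2876.0 = 615.0 mGal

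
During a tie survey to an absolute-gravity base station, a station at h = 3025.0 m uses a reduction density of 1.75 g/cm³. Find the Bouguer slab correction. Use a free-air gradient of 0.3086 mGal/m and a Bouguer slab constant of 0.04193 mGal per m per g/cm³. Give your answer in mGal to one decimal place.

Bouguer slab correction = 0.04193 × 1.75 × 3025.0 = 222.0 mGal

222.0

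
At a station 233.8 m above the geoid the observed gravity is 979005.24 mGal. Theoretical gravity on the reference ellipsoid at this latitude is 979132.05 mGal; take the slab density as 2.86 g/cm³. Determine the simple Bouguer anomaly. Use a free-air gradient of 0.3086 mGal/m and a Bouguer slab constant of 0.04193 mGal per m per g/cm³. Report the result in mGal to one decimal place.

-82.7

Free-air correction = 0.3086 × 233.8 = 72.15 mGal
Free-air anomaly = 979005.24 − 979132.05 + (72.15) = -54.66 mGal
Bouguer slab correction = 0.04193 × 2.86 × 233.8 = 28.04 mGal
Simple Bouguer anomaly = -54.66 − (28.04) = -82.70 mGal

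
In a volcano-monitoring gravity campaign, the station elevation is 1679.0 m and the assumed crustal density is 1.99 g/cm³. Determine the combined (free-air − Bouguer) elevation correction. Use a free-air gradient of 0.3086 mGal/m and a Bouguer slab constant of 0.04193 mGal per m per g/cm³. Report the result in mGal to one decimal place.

378.0

Combined gradient = 0.3086 − 0.04193 × 1.99 = 0.2251593 mGal/m
Combined elevation correction = 0.2251593 × 1679.0 = 378.0 mGal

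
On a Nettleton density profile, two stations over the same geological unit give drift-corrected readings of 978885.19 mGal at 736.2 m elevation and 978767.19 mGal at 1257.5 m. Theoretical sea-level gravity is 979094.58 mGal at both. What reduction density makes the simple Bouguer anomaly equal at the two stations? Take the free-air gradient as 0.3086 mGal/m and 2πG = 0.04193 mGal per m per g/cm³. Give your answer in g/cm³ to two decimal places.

1.96

Δg_obs = 978767.19 − 978885.19 = -118.00 mGal over Δh = 1257.5 − 736.2 = 521.3 m
Equal Bouguer anomalies ⇒ Δg_obs + (0.3086 − 0.04193ρ)·Δh = 0
0.3086 − 0.04193ρ = −Δg_obs/Δh = 0.22636
ρ = (0.3086 − 0.22636) / 0.04193 = 1.96 g/cm³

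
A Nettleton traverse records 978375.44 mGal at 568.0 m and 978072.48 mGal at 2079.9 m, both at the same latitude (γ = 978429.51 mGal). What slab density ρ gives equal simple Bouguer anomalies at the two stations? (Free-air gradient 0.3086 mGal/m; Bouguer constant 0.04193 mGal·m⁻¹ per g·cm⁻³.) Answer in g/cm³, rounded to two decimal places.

Δg_obs = 978072.48 − 978375.44 = -302.96 mGal over Δh = 2079.9 − 568.0 = 1511.9 m
Equal Bouguer anomalies ⇒ Δg_obs + (0.3086 − 0.04193ρ)·Δh = 0
0.3086 − 0.04193ρ = −Δg_obs/Δh = 0.20038
ρ = (0.3086 − 0.20038) / 0.04193 = 2.58 g/cm³

2.58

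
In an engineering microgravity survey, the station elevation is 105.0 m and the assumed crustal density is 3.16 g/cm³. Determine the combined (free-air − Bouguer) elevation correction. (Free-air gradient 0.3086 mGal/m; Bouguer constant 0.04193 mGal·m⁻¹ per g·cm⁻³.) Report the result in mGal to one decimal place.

Combined gradient = 0.3086 − 0.04193 × 3.16 = 0.1761012 mGal/m
Combined elevation correction = 0.1761012 × 105.0 = 18.5 mGal

18.5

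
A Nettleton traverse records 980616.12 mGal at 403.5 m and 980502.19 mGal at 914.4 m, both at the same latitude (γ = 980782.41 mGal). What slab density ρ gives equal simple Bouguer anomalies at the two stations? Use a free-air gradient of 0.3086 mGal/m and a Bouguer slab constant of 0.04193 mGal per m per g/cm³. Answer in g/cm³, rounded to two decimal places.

2.04

Δg_obs = 980502.19 − 980616.12 = -113.93 mGal over Δh = 914.4 − 403.5 = 510.9 m
Equal Bouguer anomalies ⇒ Δg_obs + (0.3086 − 0.04193ρ)·Δh = 0
0.3086 − 0.04193ρ = −Δg_obs/Δh = 0.22300
ρ = (0.3086 − 0.22300) / 0.04193 = 2.04 g/cm³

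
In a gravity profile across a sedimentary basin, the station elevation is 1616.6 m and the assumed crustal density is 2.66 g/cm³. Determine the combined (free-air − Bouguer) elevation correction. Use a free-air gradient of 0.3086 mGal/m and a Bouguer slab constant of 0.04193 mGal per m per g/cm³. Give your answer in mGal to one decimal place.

Combined gradient = 0.3086 − 0.04193 × 2.66 = 0.1970662 mGal/m
Combined elevation correction = 0.1970662 × 1616.6 = 318.6 mGal

318.6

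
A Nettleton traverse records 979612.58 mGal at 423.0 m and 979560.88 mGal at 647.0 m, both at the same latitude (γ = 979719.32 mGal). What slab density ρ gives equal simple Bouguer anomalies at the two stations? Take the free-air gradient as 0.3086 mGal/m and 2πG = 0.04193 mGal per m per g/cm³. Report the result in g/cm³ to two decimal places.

Δg_obs = 979560.88 − 979612.58 = -51.70 mGal over Δh = 647.0 − 423.0 = 224.0 m
Equal Bouguer anomalies ⇒ Δg_obs + (0.3086 − 0.04193ρ)·Δh = 0
0.3086 − 0.04193ρ = −Δg_obs/Δh = 0.23080
ρ = (0.3086 − 0.23080) / 0.04193 = 1.86 g/cm³

1.86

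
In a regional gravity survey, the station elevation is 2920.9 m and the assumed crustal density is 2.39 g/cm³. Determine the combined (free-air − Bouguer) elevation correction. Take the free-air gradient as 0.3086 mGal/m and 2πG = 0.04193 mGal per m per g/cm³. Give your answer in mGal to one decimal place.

608.7

Combined gradient = 0.3086 − 0.04193 × 2.39 = 0.2083873 mGal/m
Combined elevation correction = 0.2083873 × 2920.9 = 608.7 mGal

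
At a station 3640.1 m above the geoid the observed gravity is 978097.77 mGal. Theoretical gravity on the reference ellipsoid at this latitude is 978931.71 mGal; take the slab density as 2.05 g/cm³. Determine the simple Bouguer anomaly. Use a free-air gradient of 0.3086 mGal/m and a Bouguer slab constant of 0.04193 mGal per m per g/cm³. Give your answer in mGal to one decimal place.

-23.5

Free-air correction = 0.3086 × 3640.1 = 1123.33 mGal
Free-air anomaly = 978097.77 − 978931.71 + (1123.33) = 289.39 mGal
Bouguer slab correction = 0.04193 × 2.05 × 3640.1 = 312.89 mGal
Simple Bouguer anomaly = 289.39 − (312.89) = -23.50 mGal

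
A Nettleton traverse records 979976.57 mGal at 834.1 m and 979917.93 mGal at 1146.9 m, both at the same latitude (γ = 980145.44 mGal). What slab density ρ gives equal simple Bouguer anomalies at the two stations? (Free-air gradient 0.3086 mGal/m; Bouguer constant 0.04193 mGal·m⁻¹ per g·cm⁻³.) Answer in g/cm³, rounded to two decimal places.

2.89

Δg_obs = 979917.93 − 979976.57 = -58.64 mGal over Δh = 1146.9 − 834.1 = 312.8 m
Equal Bouguer anomalies ⇒ Δg_obs + (0.3086 − 0.04193ρ)·Δh = 0
0.3086 − 0.04193ρ = −Δg_obs/Δh = 0.18747
ρ = (0.3086 − 0.18747) / 0.04193 = 2.89 g/cm³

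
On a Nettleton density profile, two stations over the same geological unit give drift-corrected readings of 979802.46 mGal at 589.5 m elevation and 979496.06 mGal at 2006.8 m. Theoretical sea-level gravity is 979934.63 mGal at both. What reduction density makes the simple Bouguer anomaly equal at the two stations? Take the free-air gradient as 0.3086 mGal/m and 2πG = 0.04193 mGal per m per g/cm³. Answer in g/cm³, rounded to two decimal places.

Δg_obs = 979496.06 − 979802.46 = -306.40 mGal over Δh = 2006.8 − 589.5 = 1417.3 m
Equal Bouguer anomalies ⇒ Δg_obs + (0.3086 − 0.04193ρ)·Δh = 0
0.3086 − 0.04193ρ = −Δg_obs/Δh = 0.21619
ρ = (0.3086 − 0.21619) / 0.04193 = 2.20 g/cm³

2.20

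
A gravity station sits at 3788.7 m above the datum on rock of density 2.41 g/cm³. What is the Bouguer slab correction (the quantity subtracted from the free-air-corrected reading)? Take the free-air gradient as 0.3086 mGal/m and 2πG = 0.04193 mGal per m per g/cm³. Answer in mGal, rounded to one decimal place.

382.9

Bouguer slab correction = 0.04193 × 2.41 × 3788.7 = 382.9 mGal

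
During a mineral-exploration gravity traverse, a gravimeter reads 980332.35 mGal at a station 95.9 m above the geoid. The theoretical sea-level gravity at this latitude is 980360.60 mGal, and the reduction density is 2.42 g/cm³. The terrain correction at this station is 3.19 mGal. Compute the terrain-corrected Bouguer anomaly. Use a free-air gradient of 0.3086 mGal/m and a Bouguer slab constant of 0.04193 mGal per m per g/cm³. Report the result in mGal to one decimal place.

Free-air correction = 0.3086 × 95.9 = 29.59 mGal
Free-air anomaly = 980332.35 − 980360.60 + (29.59) = 1.34 mGal
Bouguer slab correction = 0.04193 × 2.42 × 95.9 = 9.73 mGal
Simple Bouguer anomaly = 1.34 − (9.73) = -8.39 mGal
Complete Bouguer anomaly = -8.39 + 3.19 = -5.20 mGal

-5.2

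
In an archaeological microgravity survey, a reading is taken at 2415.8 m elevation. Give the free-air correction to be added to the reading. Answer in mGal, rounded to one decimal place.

Free-air correction = 0.3086 × 2415.8 = 745.5 mGal

745.5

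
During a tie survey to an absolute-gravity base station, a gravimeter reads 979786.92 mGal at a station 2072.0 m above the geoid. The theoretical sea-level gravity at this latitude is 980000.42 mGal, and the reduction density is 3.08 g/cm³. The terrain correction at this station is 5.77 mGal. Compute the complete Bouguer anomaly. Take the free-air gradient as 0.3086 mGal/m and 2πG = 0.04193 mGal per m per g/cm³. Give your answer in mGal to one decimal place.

Free-air correction = 0.3086 × 2072.0 = 639.42 mGal
Free-air anomaly = 979786.92 − 980000.42 + (639.42) = 425.92 mGal
Bouguer slab correction = 0.04193 × 3.08 × 2072.0 = 267.59 mGal
Simple Bouguer anomaly = 425.92 − (267.59) = 158.33 mGal
Complete Bouguer anomaly = 158.33 + 5.77 = 164.10 mGal

164.1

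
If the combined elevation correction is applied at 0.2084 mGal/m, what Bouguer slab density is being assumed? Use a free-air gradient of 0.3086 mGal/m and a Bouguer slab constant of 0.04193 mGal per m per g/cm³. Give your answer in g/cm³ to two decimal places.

2.39

0.2084 = 0.3086 − 0.04193 × ρ
ρ = (0.3086 − 0.2084) / 0.04193 = 2.39 g/cm³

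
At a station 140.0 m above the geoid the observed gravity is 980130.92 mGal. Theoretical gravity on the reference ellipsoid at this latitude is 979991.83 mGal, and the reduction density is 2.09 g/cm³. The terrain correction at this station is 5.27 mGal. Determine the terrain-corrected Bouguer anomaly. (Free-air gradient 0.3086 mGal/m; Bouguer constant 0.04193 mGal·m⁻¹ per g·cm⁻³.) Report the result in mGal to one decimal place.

175.3

Free-air correction = 0.3086 × 140.0 = 43.20 mGal
Free-air anomaly = 980130.92 − 979991.83 + (43.20) = 182.29 mGal
Bouguer slab correction = 0.04193 × 2.09 × 140.0 = 12.27 mGal
Simple Bouguer anomaly = 182.29 − (12.27) = 170.02 mGal
Complete Bouguer anomaly = 170.02 + 5.27 = 175.29 mGal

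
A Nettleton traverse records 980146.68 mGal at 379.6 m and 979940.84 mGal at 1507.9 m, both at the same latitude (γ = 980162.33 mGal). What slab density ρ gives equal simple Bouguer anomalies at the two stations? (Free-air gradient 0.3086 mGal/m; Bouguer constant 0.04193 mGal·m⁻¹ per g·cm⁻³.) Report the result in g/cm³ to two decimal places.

3.01

Δg_obs = 979940.84 − 980146.68 = -205.84 mGal over Δh = 1507.9 − 379.6 = 1128.3 m
Equal Bouguer anomalies ⇒ Δg_obs + (0.3086 − 0.04193ρ)·Δh = 0
0.3086 − 0.04193ρ = −Δg_obs/Δh = 0.18243
ρ = (0.3086 − 0.18243) / 0.04193 = 3.01 g/cm³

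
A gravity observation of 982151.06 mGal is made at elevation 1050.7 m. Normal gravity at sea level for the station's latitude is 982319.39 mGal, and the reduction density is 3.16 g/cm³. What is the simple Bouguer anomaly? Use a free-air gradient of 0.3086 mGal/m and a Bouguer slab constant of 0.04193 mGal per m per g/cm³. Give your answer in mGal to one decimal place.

Free-air correction = 0.3086 × 1050.7 = 324.25 mGal
Free-air anomaly = 982151.06 − 982319.39 + (324.25) = 155.92 mGal
Bouguer slab correction = 0.04193 × 3.16 × 1050.7 = 139.22 mGal
Simple Bouguer anomaly = 155.92 − (139.22) = 16.70 mGal

16.7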